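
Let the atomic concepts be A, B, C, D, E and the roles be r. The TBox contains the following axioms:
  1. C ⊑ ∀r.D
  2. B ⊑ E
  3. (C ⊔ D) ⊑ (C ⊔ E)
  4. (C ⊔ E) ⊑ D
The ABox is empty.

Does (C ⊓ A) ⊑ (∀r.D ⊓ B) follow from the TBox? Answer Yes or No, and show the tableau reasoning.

1. (C ⊓ A) ⊑ (∀r.D ⊓ B)  ⇔  ((C ⊓ A) ⊓ (∃r.¬D ⊔ ¬B)) unsat w.r.t. T
   apply at x₀: C⊑∀r.D
   open: L(x₀) ⊇ {A, C, D, ¬B, ∀r.D}
2. Hence (C ⊓ A) ⊑ (∀r.D ⊓ B): not entailed.

No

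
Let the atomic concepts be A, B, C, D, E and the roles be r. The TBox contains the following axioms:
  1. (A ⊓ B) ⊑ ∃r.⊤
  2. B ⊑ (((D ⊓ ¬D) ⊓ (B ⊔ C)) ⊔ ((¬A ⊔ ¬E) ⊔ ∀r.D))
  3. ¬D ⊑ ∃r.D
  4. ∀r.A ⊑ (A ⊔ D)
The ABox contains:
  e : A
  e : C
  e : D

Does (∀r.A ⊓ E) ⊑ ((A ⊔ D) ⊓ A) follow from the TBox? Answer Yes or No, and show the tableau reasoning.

1. (∀r.A ⊓ E) ⊑ ((A ⊔ D) ⊓ A)  ⇔  ((∀r.A ⊓ E) ⊓ ((¬A ⊓ ¬D) ⊔ ¬A)) unsat w.r.t. T
   apply at x₀: ∀r.A⊑(A ⊔ D)
   open: L(x₀) ⊇ {D, E, ¬A, ¬B, ∀r.A}
2. Hence (∀r.A ⊓ E) ⊑ ((A ⊔ D) ⊓ A): not entailed.

No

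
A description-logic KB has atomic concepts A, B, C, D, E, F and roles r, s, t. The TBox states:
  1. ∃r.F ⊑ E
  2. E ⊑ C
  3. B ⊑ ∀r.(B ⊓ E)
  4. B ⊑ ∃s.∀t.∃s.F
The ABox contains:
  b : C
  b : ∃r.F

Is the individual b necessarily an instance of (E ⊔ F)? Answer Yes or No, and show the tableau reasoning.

Yes

1. b : (E ⊔ F)?  L(b) = {C, ∃r.F} ∪ {(¬E ⊓ ¬F)}
   clash {E, ¬E} at b — b ∈ (E ⊔ F)
2. Hence b : (E ⊔ F): entailed.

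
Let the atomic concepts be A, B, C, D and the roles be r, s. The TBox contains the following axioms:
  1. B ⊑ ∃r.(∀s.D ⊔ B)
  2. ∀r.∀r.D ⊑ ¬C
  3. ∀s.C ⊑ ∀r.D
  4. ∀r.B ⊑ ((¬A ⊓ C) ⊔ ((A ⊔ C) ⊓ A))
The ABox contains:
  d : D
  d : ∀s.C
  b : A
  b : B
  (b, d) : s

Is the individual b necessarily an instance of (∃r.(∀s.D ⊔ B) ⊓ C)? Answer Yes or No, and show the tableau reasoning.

1. b : (∃r.(∀s.D ⊔ B) ⊓ C)?  L(b) = {A, B} ∪ {(∀r.(∃s.¬D ⊓ ¬B) ⊔ ¬C)}
   apply at b: B⊑∃r.(∀s.D ⊔ B)
   open: L(b) ⊇ {A, B, ¬C, ∃r.(∀s.D ⊔ B), ∃r.¬B, …} (+ ∃-successors) — b ∉ (∃r.(∀s.D ⊔ B) ⊓ C) possible
2. Hence b : (∃r.(∀s.D ⊔ B) ⊓ C): not entailed.

No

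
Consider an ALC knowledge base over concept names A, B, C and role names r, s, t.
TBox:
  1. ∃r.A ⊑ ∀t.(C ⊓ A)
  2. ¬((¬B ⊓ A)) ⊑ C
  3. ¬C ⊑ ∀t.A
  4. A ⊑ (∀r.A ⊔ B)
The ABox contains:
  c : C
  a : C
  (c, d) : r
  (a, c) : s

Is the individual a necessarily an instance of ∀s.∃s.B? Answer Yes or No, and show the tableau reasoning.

1. a : ∀s.∃s.B?  L(a) = {C} ∪ {∃s.∀s.¬B}
   open: L(a) ⊇ {C, ¬A, ∀r.¬A, ∃s.∀s.¬B} (+ ∃-successors) — a ∉ ∀s.∃s.B possible
2. Hence a : ∀s.∃s.B: not entailed.

No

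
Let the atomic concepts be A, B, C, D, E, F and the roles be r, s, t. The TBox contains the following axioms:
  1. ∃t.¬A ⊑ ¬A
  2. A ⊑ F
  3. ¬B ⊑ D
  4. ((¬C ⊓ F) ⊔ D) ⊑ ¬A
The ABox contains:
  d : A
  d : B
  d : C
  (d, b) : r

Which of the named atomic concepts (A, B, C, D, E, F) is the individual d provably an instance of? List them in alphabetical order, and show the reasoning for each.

1. d : A?  L(d) = {A, B, C} ∪ {¬A}
   clash {A, ¬A} at d — d ∈ A
2. d : B?  L(d) = {A, B, C} ∪ {¬B}
   clash {B, ¬B} at d — d ∈ B
3. d : C?  L(d) = {A, B, C} ∪ {¬C}
   clash {C, ¬C} at d — d ∈ C
4. d : D?  L(d) = {A, B, C} ∪ {¬D}
   apply at d: A⊑F
   open: L(d) ⊇ {A, B, C, F, ¬D, …} — d ∉ D possible
5. d : E?  L(d) = {A, B, C} ∪ {¬E}
   apply at d: A⊑F
   open: L(d) ⊇ {A, B, C, F, ¬D, …} — d ∉ E possible
6. d : F?  L(d) = {A, B, C} ∪ {¬F}
   clash {F, ¬F} at d — d ∈ F
7. Entailed for d: {A, B, C, F}

{A, B, C, F}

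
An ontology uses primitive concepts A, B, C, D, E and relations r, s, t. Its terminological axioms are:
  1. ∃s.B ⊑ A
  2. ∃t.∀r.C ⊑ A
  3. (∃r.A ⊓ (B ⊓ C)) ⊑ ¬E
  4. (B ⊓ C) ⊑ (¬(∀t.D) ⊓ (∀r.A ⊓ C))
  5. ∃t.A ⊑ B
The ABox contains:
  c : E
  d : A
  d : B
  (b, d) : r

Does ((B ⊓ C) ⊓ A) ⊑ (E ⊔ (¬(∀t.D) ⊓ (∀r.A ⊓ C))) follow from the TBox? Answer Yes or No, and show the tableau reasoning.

1. ((B ⊓ C) ⊓ A) ⊑ (E ⊔ (¬(∀t.D) ⊓ (∀r.A ⊓ C)))  ⇔  (((B ⊓ C) ⊓ A) ⊓ (¬E ⊓ (∀t.D ⊔ (∃r.¬A ⊔ ¬C)))) unsat w.r.t. T
   all branches close; clash {C, ¬C} at x₀
2. Hence ((B ⊓ C) ⊓ A) ⊑ (E ⊔ (¬(∀t.D) ⊓ (∀r.A ⊓ C))): entailed.

Yes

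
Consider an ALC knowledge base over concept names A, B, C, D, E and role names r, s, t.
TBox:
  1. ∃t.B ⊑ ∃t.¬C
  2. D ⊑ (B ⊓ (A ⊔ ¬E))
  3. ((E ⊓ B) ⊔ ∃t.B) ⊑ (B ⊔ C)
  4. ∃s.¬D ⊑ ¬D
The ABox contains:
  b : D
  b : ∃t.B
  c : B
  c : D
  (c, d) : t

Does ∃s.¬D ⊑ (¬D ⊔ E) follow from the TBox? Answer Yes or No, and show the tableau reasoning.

1. ∃s.¬D ⊑ (¬D ⊔ E)  ⇔  (∃s.¬D ⊓ (D ⊓ ¬E)) unsat w.r.t. T
   all branches close; clash {D, ¬D} at x₀
2. Hence ∃s.¬D ⊑ (¬D ⊔ E): entailed.

Yes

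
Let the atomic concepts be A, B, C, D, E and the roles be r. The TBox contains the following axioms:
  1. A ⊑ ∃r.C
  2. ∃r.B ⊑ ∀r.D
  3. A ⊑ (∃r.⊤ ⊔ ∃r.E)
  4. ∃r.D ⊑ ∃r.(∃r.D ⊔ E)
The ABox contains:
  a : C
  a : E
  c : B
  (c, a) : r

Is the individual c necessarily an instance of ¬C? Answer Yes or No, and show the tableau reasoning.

1. c : ¬C?  L(c) = {B} ∪ {C}
   open: L(c) ⊇ {B, C, ¬A, ∀r.¬B, ∀r.¬D} — c ∉ ¬C possible
2. Hence c : ¬C: not entailed.

No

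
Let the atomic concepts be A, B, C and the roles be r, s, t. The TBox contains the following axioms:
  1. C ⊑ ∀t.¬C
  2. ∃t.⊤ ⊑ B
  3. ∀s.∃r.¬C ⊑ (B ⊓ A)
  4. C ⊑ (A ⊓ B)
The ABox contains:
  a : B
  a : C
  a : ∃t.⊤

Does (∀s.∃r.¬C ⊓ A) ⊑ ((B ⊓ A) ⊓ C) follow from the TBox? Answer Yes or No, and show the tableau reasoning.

No

1. (∀s.∃r.¬C ⊓ A) ⊑ ((B ⊓ A) ⊓ C)  ⇔  ((∀s.∃r.¬C ⊓ A) ⊓ ((¬B ⊔ ¬A) ⊔ ¬C)) unsat w.r.t. T
   apply at x₀: ∀s.∃r.¬C⊑(B ⊓ A)
   open: L(x₀) ⊇ {A, B, ¬C, ∀s.∃r.¬C, ∀t.⊥}
2. Hence (∀s.∃r.¬C ⊓ A) ⊑ ((B ⊓ A) ⊓ C): not entailed.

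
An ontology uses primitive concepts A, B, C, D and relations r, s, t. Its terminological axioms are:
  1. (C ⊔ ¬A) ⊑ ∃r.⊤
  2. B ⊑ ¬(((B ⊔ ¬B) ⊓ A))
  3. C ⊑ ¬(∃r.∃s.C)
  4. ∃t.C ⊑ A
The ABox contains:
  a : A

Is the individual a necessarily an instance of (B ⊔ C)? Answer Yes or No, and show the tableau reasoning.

No

1. a : (B ⊔ C)?  L(a) = {A} ∪ {(¬B ⊓ ¬C)}
   open: L(a) ⊇ {A, ¬B, ¬C} — a ∉ (B ⊔ C) possible
2. Hence a : (B ⊔ C): not entailed.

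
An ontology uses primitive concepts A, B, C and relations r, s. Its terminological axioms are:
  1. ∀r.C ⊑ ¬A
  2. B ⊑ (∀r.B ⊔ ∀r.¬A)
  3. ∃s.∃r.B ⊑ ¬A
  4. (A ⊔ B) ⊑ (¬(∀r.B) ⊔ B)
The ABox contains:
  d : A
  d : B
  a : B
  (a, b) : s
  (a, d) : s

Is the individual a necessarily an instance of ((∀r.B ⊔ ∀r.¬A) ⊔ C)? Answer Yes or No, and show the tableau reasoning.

1. a : ((∀r.B ⊔ ∀r.¬A) ⊔ C)?  L(a) = {B} ∪ {((∃r.¬B ⊓ ∃r.A) ⊓ ¬C)}
   clash {A, ¬A} at an ∃-successor — a ∈ ((∀r.B ⊔ ∀r.¬A) ⊔ C)
2. Hence a : ((∀r.B ⊔ ∀r.¬A) ⊔ C): entailed.

Yes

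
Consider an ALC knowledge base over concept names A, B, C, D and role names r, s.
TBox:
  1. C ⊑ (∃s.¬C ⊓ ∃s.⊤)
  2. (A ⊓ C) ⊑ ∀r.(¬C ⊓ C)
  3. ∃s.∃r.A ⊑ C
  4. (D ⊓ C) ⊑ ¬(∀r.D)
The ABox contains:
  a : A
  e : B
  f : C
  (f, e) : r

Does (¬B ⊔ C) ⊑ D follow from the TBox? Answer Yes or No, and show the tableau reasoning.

1. (¬B ⊔ C) ⊑ D  ⇔  ((¬B ⊔ C) ⊓ ¬D) unsat w.r.t. T
   open: L(x₀) ⊇ {¬A, ¬B, ¬C, ¬D, ∀s.∀r.¬A}
2. Hence (¬B ⊔ C) ⊑ D: not entailed.

No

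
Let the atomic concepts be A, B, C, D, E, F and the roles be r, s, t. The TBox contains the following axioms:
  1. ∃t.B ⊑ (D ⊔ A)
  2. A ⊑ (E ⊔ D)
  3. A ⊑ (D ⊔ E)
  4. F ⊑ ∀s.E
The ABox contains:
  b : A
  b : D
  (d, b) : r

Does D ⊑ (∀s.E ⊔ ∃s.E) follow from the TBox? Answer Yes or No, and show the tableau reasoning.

No

1. D ⊑ (∀s.E ⊔ ∃s.E)  ⇔  (D ⊓ (∃s.¬E ⊓ ∀s.¬E)) unsat w.r.t. T
   open: L(x₀) ⊇ {D, ¬A, ¬F, ∀s.¬E, ∀t.¬B, …} (+ ∃-successors)
2. Hence D ⊑ (∀s.E ⊔ ∃s.E): not entailed.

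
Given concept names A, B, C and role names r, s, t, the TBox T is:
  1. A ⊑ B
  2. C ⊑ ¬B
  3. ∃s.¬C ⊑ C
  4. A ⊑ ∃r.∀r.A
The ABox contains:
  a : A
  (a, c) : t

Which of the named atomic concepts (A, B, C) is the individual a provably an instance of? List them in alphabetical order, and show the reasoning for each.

{A, B}

1. a : A?  L(a) = {A} ∪ {¬A}
   clash {A, ¬A} at a — a ∈ A
2. a : B?  L(a) = {A} ∪ {¬B}
   clash {B, ¬B} at a — a ∈ B
3. a : C?  L(a) = {A} ∪ {¬C}
   apply at a: A⊑B; A⊑∃r.∀r.A
   open: L(a) ⊇ {A, B, ¬C, ∀s.C, ∃r.∀r.A} (+ ∃-successors) — a ∉ C possible
4. Entailed for a: {A, B}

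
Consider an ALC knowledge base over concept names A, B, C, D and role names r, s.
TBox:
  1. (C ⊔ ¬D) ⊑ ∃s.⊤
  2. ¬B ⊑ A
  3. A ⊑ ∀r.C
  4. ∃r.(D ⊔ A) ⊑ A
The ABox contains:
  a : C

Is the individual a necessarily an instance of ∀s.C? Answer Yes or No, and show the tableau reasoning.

No

1. a : ∀s.C?  L(a) = {C} ∪ {∃s.¬C}
   open: L(a) ⊇ {B, C, ¬A, ∀r.(¬D ⊓ ¬A), ∃s.¬C, …} (+ ∃-successors) — a ∉ ∀s.C possible
2. Hence a : ∀s.C: not entailed.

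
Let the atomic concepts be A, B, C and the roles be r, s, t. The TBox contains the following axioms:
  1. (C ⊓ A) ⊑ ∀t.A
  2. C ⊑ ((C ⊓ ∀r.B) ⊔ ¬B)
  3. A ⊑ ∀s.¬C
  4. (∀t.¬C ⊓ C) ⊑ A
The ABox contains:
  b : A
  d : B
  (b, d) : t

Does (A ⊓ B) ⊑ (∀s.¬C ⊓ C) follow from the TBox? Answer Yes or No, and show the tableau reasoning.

No

1. (A ⊓ B) ⊑ (∀s.¬C ⊓ C)  ⇔  ((A ⊓ B) ⊓ (∃s.C ⊔ ¬C)) unsat w.r.t. T
   apply at x₀: A⊑∀s.¬C
   open: L(x₀) ⊇ {A, B, ¬C, ∀s.¬C}
2. Hence (A ⊓ B) ⊑ (∀s.¬C ⊓ C): not entailed.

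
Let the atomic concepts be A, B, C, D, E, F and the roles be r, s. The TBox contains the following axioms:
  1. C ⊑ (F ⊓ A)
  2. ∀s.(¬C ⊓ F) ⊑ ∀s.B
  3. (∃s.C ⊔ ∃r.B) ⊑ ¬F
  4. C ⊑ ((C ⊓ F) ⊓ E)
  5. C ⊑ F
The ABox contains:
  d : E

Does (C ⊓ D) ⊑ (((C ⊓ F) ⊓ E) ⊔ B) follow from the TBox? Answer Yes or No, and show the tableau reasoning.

1. (C ⊓ D) ⊑ (((C ⊓ F) ⊓ E) ⊔ B)  ⇔  ((C ⊓ D) ⊓ (((¬C ⊔ ¬F) ⊔ ¬E) ⊓ ¬B)) unsat w.r.t. T
   all branches close; clash {E, ¬E} at x₀
2. Hence (C ⊓ D) ⊑ (((C ⊓ F) ⊓ E) ⊔ B): entailed.

Yes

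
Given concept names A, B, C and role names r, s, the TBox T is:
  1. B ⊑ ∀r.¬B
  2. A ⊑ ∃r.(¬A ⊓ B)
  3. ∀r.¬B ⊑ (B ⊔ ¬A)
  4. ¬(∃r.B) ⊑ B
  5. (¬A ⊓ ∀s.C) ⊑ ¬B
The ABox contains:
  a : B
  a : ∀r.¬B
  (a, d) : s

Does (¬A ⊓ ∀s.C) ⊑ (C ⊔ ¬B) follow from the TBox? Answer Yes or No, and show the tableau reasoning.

Yes

1. (¬A ⊓ ∀s.C) ⊑ (C ⊔ ¬B)  ⇔  ((¬A ⊓ ∀s.C) ⊓ (¬C ⊓ B)) unsat w.r.t. T
   all branches close; clash {B, ¬B} at x₀
2. Hence (¬A ⊓ ∀s.C) ⊑ (C ⊔ ¬B): entailed.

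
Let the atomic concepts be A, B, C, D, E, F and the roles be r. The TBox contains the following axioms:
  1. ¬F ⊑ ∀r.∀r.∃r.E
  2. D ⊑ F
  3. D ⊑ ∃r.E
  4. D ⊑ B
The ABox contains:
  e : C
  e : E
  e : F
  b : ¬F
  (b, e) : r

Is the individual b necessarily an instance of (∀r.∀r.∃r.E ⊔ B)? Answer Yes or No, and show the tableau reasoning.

1. b : (∀r.∀r.∃r.E ⊔ B)?  L(b) = {¬F} ∪ {(∃r.∃r.∀r.¬E ⊓ ¬B)}
   clash {B, ¬B} at b — b ∈ (∀r.∀r.∃r.E ⊔ B)
2. Hence b : (∀r.∀r.∃r.E ⊔ B): entailed.

Yes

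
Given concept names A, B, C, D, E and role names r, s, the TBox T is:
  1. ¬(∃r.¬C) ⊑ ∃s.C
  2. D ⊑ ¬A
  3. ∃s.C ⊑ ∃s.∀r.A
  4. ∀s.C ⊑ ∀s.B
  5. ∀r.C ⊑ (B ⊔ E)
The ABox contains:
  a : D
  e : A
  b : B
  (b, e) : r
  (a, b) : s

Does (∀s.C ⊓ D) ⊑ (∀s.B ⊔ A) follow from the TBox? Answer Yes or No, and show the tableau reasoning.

1. (∀s.C ⊓ D) ⊑ (∀s.B ⊔ A)  ⇔  ((∀s.C ⊓ D) ⊓ (∃s.¬B ⊓ ¬A)) unsat w.r.t. T
   all branches close; clash {B, ¬B} at an ∃-successor
2. Hence (∀s.C ⊓ D) ⊑ (∀s.B ⊔ A): entailed.

Yes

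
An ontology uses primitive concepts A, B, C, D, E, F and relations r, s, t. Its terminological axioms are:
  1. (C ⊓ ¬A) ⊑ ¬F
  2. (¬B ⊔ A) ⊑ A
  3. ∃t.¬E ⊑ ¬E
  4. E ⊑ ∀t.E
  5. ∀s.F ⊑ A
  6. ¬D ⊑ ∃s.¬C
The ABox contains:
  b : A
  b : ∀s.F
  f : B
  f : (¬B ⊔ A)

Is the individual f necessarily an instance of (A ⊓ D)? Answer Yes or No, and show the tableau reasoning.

1. f : (A ⊓ D)?  L(f) = {B, (¬B ⊔ A)} ∪ {(¬A ⊔ ¬D)}
   apply at f: (¬B ⊔ A)⊑A
   open: L(f) ⊇ {A, B, ¬D, ¬E, ∃s.¬C} (+ ∃-successors) — f ∉ (A ⊓ D) possible
2. Hence f : (A ⊓ D): not entailed.

No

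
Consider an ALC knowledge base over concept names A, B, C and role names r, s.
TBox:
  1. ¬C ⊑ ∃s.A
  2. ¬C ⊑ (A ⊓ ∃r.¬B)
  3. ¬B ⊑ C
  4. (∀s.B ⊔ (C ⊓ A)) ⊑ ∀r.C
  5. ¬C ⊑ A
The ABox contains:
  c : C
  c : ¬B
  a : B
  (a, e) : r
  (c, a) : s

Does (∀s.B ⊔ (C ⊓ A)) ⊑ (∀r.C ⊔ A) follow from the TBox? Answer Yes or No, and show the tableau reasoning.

Yes

1. (∀s.B ⊔ (C ⊓ A)) ⊑ (∀r.C ⊔ A)  ⇔  ((∀s.B ⊔ (C ⊓ A)) ⊓ (∃r.¬C ⊓ ¬A)) unsat w.r.t. T
   all branches close; clash {A, ¬A} at x₀
2. Hence (∀s.B ⊔ (C ⊓ A)) ⊑ (∀r.C ⊔ A): entailed.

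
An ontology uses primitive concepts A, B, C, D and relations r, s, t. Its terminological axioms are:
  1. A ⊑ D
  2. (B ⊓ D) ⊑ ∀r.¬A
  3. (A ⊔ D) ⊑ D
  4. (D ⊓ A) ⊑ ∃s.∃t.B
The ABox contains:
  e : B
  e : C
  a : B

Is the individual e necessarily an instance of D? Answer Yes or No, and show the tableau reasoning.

1. e : D?  L(e) = {B, C} ∪ {¬D}
   open: L(e) ⊇ {B, C, ¬A, ¬D} — e ∉ D possible
2. Hence e : D: not entailed.

No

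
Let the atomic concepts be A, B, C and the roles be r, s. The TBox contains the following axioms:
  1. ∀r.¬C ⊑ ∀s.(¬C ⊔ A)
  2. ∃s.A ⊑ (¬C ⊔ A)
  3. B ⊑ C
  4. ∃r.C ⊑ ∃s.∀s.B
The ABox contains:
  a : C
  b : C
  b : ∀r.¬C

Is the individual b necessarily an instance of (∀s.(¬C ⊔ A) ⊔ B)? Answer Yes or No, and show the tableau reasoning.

Yes

1. b : (∀s.(¬C ⊔ A) ⊔ B)?  L(b) = {C, ∀r.¬C} ∪ {(∃s.(C ⊓ ¬A) ⊓ ¬B)}
   clash {A, ¬A} at an ∃-successor — b ∈ (∀s.(¬C ⊔ A) ⊔ B)
2. Hence b : (∀s.(¬C ⊔ A) ⊔ B): entailed.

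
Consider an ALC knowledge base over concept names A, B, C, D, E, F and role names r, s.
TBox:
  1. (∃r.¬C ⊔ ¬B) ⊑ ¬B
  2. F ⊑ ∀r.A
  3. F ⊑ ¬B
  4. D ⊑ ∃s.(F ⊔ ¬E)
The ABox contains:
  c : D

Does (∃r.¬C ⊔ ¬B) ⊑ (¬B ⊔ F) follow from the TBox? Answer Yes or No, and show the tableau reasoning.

Yes

1. (∃r.¬C ⊔ ¬B) ⊑ (¬B ⊔ F)  ⇔  ((∃r.¬C ⊔ ¬B) ⊓ (B ⊓ ¬F)) unsat w.r.t. T
   all branches close; clash {B, ¬B} at x₀
2. Hence (∃r.¬C ⊔ ¬B) ⊑ (¬B ⊔ F): entailed.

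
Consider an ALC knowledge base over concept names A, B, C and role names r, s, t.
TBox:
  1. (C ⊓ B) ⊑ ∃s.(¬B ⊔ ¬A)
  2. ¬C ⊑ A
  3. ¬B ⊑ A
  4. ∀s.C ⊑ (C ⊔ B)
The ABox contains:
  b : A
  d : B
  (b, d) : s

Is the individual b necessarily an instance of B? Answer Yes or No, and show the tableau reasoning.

No

1. b : B?  L(b) = {A} ∪ {¬B}
   open: L(b) ⊇ {A, ¬B, ∃s.¬C} (+ ∃-successors) — b ∉ B possible
2. Hence b : B: not entailed.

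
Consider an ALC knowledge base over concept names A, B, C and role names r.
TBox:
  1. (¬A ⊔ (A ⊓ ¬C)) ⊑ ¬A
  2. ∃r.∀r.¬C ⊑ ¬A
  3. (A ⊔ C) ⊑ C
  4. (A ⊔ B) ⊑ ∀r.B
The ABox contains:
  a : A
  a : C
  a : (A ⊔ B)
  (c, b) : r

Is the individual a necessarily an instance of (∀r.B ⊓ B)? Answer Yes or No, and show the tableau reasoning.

No

1. a : (∀r.B ⊓ B)?  L(a) = {A, C, (A ⊔ B)} ∪ {(∃r.¬B ⊔ ¬B)}
   apply at a: (A ⊔ B)⊑∀r.B
   open: L(a) ⊇ {A, C, ¬B, ∀r.B, ∀r.∃r.C} — a ∉ (∀r.B ⊓ B) possible
2. Hence a : (∀r.B ⊓ B): not entailed.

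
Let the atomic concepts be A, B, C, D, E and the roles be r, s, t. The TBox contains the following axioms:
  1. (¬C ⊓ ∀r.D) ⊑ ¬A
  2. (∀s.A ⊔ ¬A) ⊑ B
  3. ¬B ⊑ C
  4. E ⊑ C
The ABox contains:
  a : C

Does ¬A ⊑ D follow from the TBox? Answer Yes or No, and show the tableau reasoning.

1. ¬A ⊑ D  ⇔  (¬A ⊓ ¬D) unsat w.r.t. T
   open: L(x₀) ⊇ {B, ¬A, ¬D, ¬E}
2. Hence ¬A ⊑ D: not entailed.

No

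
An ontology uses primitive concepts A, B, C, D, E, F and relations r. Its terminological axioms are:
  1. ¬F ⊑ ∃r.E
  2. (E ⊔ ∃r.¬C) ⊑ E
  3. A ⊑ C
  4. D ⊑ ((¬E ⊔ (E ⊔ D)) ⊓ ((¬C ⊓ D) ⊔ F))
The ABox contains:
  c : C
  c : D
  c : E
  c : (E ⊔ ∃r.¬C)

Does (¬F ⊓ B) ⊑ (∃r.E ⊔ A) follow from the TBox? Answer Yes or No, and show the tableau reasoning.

1. (¬F ⊓ B) ⊑ (∃r.E ⊔ A)  ⇔  ((¬F ⊓ B) ⊓ (∀r.¬E ⊓ ¬A)) unsat w.r.t. T
   all branches close; clash {F, ¬F} at x₀
2. Hence (¬F ⊓ B) ⊑ (∃r.E ⊔ A): entailed.

Yes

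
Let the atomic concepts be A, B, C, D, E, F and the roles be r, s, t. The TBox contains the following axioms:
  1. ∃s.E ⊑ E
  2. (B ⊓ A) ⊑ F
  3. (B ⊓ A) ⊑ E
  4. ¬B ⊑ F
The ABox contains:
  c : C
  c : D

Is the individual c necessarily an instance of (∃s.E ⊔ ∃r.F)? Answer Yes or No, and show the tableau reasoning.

1. c : (∃s.E ⊔ ∃r.F)?  L(c) = {C, D} ∪ {(∀s.¬E ⊓ ∀r.¬F)}
   open: L(c) ⊇ {B, C, D, ¬A, ∀r.¬F, …} — c ∉ (∃s.E ⊔ ∃r.F) possible
2. Hence c : (∃s.E ⊔ ∃r.F): not entailed.

No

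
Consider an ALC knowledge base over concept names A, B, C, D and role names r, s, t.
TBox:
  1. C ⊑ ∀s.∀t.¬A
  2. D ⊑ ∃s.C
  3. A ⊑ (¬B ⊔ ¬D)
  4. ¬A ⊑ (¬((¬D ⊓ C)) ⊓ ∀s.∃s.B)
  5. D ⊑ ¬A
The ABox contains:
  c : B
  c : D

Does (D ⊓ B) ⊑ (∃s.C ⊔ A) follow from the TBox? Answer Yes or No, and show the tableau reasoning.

Yes

1. (D ⊓ B) ⊑ (∃s.C ⊔ A)  ⇔  ((D ⊓ B) ⊓ (∀s.¬C ⊓ ¬A)) unsat w.r.t. T
   all branches close; clash {C, ¬C} at an ∃-successor
2. Hence (D ⊓ B) ⊑ (∃s.C ⊔ A): entailed.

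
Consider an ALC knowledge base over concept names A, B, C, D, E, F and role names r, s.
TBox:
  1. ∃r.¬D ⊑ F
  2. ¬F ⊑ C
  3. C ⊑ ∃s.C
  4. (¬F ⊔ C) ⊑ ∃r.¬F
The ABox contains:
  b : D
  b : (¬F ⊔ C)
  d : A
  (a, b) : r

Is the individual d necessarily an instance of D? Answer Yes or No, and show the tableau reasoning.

1. d : D?  L(d) = {A} ∪ {¬D}
   open: L(d) ⊇ {A, F, ¬C, ¬D} — d ∉ D possible
2. Hence d : D: not entailed.

No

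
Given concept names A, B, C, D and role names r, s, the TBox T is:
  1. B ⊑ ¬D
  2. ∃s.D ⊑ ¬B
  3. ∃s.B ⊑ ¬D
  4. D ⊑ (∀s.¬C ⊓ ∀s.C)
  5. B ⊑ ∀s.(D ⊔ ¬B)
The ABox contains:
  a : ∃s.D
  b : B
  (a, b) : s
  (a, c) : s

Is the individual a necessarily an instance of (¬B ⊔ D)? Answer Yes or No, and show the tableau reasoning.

Yes

1. a : (¬B ⊔ D)?  L(a) = {∃s.D} ∪ {(B ⊓ ¬D)}
   clash {B, ¬B} at a — a ∈ (¬B ⊔ D)
2. Hence a : (¬B ⊔ D): entailed.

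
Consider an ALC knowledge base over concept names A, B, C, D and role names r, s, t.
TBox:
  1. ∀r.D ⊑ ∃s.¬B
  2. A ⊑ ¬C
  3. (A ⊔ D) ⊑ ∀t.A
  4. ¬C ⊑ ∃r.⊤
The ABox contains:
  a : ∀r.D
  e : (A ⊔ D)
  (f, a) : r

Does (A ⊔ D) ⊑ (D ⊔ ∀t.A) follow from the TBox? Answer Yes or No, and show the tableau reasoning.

Yes

1. (A ⊔ D) ⊑ (D ⊔ ∀t.A)  ⇔  ((A ⊔ D) ⊓ (¬D ⊓ ∃t.¬A)) unsat w.r.t. T
   all branches close; clash {D, ¬D} at x₀
2. Hence (A ⊔ D) ⊑ (D ⊔ ∀t.A): entailed.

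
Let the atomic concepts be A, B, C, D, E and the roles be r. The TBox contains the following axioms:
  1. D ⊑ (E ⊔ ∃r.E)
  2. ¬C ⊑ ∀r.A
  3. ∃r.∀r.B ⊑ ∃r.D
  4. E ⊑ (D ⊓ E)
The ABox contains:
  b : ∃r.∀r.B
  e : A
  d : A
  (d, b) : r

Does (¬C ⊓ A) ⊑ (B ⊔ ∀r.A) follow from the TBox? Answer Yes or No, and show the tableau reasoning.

1. (¬C ⊓ A) ⊑ (B ⊔ ∀r.A)  ⇔  ((¬C ⊓ A) ⊓ (¬B ⊓ ∃r.¬A)) unsat w.r.t. T
   all branches close; clash {A, ¬A} at an ∃-successor
2. Hence (¬C ⊓ A) ⊑ (B ⊔ ∀r.A): entailed.

Yes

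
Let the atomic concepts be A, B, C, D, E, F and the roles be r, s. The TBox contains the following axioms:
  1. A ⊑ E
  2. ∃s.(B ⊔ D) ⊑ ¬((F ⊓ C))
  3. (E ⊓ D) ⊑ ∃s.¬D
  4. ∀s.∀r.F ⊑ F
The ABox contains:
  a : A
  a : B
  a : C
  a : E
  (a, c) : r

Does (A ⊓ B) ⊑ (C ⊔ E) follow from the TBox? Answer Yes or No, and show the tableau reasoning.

1. (A ⊓ B) ⊑ (C ⊔ E)  ⇔  ((A ⊓ B) ⊓ (¬C ⊓ ¬E)) unsat w.r.t. T
   all branches close; clash {E, ¬E} at x₀
2. Hence (A ⊓ B) ⊑ (C ⊔ E): entailed.

Yes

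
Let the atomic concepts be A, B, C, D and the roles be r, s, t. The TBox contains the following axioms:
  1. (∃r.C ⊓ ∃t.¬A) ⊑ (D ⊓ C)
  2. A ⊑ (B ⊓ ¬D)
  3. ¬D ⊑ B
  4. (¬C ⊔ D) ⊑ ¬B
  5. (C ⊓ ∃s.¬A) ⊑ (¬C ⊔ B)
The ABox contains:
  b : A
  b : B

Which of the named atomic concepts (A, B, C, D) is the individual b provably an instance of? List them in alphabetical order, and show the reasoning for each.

1. b : A?  L(b) = {A, B} ∪ {¬A}
   clash {A, ¬A} at b — b ∈ A
2. b : B?  L(b) = {A, B} ∪ {¬B}
   clash {B, ¬B} at b — b ∈ B
3. b : C?  L(b) = {A, B} ∪ {¬C}
   clash {B, ¬B} at b — b ∈ C
4. b : D?  L(b) = {A, B} ∪ {¬D}
   apply at b: A⊑(B ⊓ ¬D)
   open: L(b) ⊇ {A, B, C, ¬D, ∀r.¬C, …} — b ∉ D possible
5. Entailed for b: {A, B, C}

{A, B, C}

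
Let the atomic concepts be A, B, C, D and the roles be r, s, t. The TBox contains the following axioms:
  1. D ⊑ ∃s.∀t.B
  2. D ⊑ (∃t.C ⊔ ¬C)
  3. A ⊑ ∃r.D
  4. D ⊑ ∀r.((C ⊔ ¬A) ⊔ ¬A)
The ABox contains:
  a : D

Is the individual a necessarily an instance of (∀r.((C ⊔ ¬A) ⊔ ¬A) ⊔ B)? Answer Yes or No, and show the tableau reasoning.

Yes

1. a : (∀r.((C ⊔ ¬A) ⊔ ¬A) ⊔ B)?  L(a) = {D} ∪ {(∃r.((¬C ⊓ A) ⊓ A) ⊓ ¬B)}
   clash {A, ¬A} at an ∃-successor — a ∈ (∀r.((C ⊔ ¬A) ⊔ ¬A) ⊔ B)
2. Hence a : (∀r.((C ⊔ ¬A) ⊔ ¬A) ⊔ B): entailed.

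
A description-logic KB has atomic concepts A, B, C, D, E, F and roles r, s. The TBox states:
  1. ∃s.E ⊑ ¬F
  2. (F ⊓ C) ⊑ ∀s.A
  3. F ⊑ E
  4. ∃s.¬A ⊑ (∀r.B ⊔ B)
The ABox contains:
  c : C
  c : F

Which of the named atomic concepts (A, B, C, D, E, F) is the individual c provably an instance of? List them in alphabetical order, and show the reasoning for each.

1. c : A?  L(c) = {C, F} ∪ {¬A}
   apply at c: F⊑E
   open: L(c) ⊇ {C, E, F, ¬A, ∀s.A, …} — c ∉ A possible
2. c : B?  L(c) = {C, F} ∪ {¬B}
   apply at c: F⊑E
   open: L(c) ⊇ {C, E, F, ¬B, ∀s.A, …} — c ∉ B possible
3. c : C?  L(c) = {C, F} ∪ {¬C}
   clash {C, ¬C} at c — c ∈ C
4. c : D?  L(c) = {C, F} ∪ {¬D}
   apply at c: F⊑E
   open: L(c) ⊇ {C, E, F, ¬D, ∀s.A, …} — c ∉ D possible
5. c : E?  L(c) = {C, F} ∪ {¬E}
   clash {E, ¬E} at c — c ∈ E
6. c : F?  L(c) = {C, F} ∪ {¬F}
   clash {F, ¬F} at c — c ∈ F
7. Entailed for c: {C, E, F}

{C, E, F}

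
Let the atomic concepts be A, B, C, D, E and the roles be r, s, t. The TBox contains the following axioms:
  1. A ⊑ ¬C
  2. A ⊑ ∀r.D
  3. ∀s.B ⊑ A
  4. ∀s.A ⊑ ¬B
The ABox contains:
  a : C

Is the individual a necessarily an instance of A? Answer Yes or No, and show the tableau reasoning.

No

1. a : A?  L(a) = {C} ∪ {¬A}
   open: L(a) ⊇ {C, ¬A, ∃s.¬A, ∃s.¬B} (+ ∃-successors) — a ∉ A possible
2. Hence a : A: not entailed.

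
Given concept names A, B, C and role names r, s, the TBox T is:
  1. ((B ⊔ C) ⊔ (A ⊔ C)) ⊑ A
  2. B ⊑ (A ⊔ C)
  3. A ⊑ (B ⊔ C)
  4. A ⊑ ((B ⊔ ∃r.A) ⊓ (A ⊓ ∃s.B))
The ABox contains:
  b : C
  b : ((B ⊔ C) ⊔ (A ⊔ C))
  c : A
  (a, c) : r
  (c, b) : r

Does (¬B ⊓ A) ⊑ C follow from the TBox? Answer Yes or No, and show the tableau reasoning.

1. (¬B ⊓ A) ⊑ C  ⇔  ((¬B ⊓ A) ⊓ ¬C) unsat w.r.t. T
   all branches close; clash {C, ¬C} at x₀
2. Hence (¬B ⊓ A) ⊑ C: entailed.

Yes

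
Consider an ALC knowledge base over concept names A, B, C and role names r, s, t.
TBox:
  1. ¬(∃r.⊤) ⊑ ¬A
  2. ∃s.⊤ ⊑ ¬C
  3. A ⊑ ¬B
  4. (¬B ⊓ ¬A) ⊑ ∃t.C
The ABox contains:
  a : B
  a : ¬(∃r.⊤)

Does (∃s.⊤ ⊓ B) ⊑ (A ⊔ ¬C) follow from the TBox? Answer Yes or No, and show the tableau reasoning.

Yes

1. (∃s.⊤ ⊓ B) ⊑ (A ⊔ ¬C)  ⇔  ((∃s.⊤ ⊓ B) ⊓ (¬A ⊓ C)) unsat w.r.t. T
   all branches close; clash {C, ¬C} at x₀
2. Hence (∃s.⊤ ⊓ B) ⊑ (A ⊔ ¬C): entailed.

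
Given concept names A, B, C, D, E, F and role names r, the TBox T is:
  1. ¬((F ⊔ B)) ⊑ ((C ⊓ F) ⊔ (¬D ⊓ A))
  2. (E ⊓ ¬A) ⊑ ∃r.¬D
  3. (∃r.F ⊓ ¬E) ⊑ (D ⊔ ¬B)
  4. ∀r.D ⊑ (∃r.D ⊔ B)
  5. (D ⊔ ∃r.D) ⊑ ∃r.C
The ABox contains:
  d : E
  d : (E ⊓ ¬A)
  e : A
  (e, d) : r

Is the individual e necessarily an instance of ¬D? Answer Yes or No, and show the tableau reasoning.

1. e : ¬D?  L(e) = {A} ∪ {D}
   open: L(e) ⊇ {A, D, F, ∀r.¬F, ∃r.C, …} (+ ∃-successors) — e ∉ ¬D possible
2. Hence e : ¬D: not entailed.

No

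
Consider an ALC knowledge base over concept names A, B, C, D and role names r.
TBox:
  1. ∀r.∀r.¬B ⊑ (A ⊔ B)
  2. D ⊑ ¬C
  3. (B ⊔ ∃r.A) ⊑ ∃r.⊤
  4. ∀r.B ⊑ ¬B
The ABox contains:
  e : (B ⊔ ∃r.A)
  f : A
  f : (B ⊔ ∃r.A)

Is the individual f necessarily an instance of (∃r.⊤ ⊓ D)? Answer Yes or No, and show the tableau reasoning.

1. f : (∃r.⊤ ⊓ D)?  L(f) = {A, (B ⊔ ∃r.A)} ∪ {(∀r.⊥ ⊔ ¬D)}
   apply at f: (B ⊔ ∃r.A)⊑∃r.⊤
   open: L(f) ⊇ {A, B, ¬D, ∃r.¬B, ∃r.∃r.B, …} (+ ∃-successors) — f ∉ (∃r.⊤ ⊓ D) possible
2. Hence f : (∃r.⊤ ⊓ D): not entailed.

No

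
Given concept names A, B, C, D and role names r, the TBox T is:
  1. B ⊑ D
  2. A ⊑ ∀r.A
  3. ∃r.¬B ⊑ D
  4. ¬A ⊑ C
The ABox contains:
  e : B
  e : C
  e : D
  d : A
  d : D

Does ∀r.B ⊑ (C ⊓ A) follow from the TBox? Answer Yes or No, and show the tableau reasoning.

1. ∀r.B ⊑ (C ⊓ A)  ⇔  (∀r.B ⊓ (¬C ⊔ ¬A)) unsat w.r.t. T
   open: L(x₀) ⊇ {A, ¬B, ¬C, ∀r.A, ∀r.B}
2. Hence ∀r.B ⊑ (C ⊓ A): not entailed.

No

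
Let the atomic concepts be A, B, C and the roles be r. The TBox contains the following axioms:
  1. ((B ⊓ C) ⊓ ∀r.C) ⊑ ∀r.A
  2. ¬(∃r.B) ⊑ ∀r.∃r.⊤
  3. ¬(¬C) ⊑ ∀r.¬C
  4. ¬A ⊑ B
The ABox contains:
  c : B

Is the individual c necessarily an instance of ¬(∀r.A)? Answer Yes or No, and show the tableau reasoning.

1. c : ¬(∀r.A)?  L(c) = {B} ∪ {∀r.A}
   open: L(c) ⊇ {B, ¬C, ∀r.A, ∃r.B} (+ ∃-successors) — c ∉ ¬(∀r.A) possible
2. Hence c : ¬(∀r.A): not entailed.

No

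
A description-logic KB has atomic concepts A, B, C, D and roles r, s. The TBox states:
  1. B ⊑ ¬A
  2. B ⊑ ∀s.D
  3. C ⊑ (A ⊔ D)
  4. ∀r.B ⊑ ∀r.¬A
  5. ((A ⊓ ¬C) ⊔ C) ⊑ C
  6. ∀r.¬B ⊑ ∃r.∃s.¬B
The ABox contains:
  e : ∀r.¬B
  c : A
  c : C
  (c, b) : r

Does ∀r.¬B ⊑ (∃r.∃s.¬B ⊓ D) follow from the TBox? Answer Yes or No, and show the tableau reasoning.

No

1. ∀r.¬B ⊑ (∃r.∃s.¬B ⊓ D)  ⇔  (∀r.¬B ⊓ (∀r.∀s.B ⊔ ¬D)) unsat w.r.t. T
   apply at x₀: ∀r.¬B⊑∃r.∃s.¬B
   open: L(x₀) ⊇ {¬A, ¬B, ¬C, ¬D, ∀r.¬B, …} (+ ∃-successors)
2. Hence ∀r.¬B ⊑ (∃r.∃s.¬B ⊓ D): not entailed.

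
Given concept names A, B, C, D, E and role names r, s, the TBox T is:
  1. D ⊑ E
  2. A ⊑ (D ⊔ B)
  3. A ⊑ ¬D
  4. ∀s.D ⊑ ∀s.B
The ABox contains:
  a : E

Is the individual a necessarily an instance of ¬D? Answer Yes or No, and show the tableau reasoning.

1. a : ¬D?  L(a) = {E} ∪ {D}
   open: L(a) ⊇ {D, E, ¬A, ∃s.¬D} (+ ∃-successors) — a ∉ ¬D possible
2. Hence a : ¬D: not entailed.

No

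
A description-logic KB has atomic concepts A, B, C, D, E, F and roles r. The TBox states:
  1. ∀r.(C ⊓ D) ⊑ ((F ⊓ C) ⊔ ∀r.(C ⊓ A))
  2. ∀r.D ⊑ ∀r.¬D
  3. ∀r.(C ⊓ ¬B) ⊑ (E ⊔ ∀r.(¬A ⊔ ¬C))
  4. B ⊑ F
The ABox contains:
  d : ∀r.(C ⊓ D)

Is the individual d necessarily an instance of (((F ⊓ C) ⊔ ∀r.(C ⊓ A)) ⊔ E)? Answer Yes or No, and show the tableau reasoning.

Yes

1. d : (((F ⊓ C) ⊔ ∀r.(C ⊓ A)) ⊔ E)?  L(d) = {∀r.(C ⊓ D)} ∪ {(((¬F ⊔ ¬C) ⊓ ∃r.(¬C ⊔ ¬A)) ⊓ ¬E)}
   clash {D, ¬D} at an ∃-successor — d ∈ (((F ⊓ C) ⊔ ∀r.(C ⊓ A)) ⊔ E)
2. Hence d : (((F ⊓ C) ⊔ ∀r.(C ⊓ A)) ⊔ E): entailed.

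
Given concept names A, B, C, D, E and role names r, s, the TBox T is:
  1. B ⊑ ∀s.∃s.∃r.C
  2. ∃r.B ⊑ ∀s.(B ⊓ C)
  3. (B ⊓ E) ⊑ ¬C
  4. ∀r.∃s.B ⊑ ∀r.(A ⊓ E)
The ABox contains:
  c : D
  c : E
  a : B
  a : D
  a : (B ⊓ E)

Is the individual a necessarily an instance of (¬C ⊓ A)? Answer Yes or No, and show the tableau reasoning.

No

1. a : (¬C ⊓ A)?  L(a) = {B, D, (B ⊓ E)} ∪ {(C ⊔ ¬A)}
   apply at a: B⊑∀s.∃s.∃r.C; (B ⊓ E)⊑¬C
   open: L(a) ⊇ {B, D, E, ¬A, ¬C, …} (+ ∃-successors) — a ∉ (¬C ⊓ A) possible
2. Hence a : (¬C ⊓ A): not entailed.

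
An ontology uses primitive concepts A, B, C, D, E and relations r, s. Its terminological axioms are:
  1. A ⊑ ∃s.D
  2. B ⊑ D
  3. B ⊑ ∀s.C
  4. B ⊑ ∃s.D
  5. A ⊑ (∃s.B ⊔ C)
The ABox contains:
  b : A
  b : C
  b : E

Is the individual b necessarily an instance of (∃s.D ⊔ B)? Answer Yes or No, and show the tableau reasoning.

Yes

1. b : (∃s.D ⊔ B)?  L(b) = {A, C, E} ∪ {(∀s.¬D ⊓ ¬B)}
   clash {D, ¬D} at an ∃-successor — b ∈ (∃s.D ⊔ B)
2. Hence b : (∃s.D ⊔ B): entailed.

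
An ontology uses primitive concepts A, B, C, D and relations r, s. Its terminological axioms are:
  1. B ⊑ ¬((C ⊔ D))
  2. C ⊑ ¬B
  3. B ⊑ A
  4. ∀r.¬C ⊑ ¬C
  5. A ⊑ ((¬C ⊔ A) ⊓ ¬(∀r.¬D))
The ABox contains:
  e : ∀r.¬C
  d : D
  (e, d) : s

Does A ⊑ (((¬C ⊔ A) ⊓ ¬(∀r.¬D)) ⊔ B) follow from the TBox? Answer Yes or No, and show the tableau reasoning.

1. A ⊑ (((¬C ⊔ A) ⊓ ¬(∀r.¬D)) ⊔ B)  ⇔  (A ⊓ (((C ⊓ ¬A) ⊔ ∀r.¬D) ⊓ ¬B)) unsat w.r.t. T
   all branches close; clash {D, ¬D} at an ∃-successor
2. Hence A ⊑ (((¬C ⊔ A) ⊓ ¬(∀r.¬D)) ⊔ B): entailed.

Yes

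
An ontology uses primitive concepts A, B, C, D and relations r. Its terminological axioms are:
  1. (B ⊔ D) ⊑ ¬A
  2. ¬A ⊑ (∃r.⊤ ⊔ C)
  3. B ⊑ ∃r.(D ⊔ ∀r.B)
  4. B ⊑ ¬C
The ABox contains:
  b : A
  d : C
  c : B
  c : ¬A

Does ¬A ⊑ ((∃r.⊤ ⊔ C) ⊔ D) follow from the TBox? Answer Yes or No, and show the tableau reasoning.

1. ¬A ⊑ ((∃r.⊤ ⊔ C) ⊔ D)  ⇔  (¬A ⊓ ((∀r.⊥ ⊓ ¬C) ⊓ ¬D)) unsat w.r.t. T
   all branches close; clash {C, ¬C} at x₀
2. Hence ¬A ⊑ ((∃r.⊤ ⊔ C) ⊔ D): entailed.

Yes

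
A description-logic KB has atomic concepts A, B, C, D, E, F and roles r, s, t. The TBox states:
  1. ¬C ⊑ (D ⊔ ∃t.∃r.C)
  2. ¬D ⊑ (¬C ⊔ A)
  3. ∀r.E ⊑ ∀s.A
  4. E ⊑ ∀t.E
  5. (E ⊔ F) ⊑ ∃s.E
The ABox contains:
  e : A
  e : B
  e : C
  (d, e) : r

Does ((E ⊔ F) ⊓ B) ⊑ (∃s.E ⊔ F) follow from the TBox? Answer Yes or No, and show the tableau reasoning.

1. ((E ⊔ F) ⊓ B) ⊑ (∃s.E ⊔ F)  ⇔  (((E ⊔ F) ⊓ B) ⊓ (∀s.¬E ⊓ ¬F)) unsat w.r.t. T
   all branches close; clash {F, ¬F} at x₀
2. Hence ((E ⊔ F) ⊓ B) ⊑ (∃s.E ⊔ F): entailed.

Yes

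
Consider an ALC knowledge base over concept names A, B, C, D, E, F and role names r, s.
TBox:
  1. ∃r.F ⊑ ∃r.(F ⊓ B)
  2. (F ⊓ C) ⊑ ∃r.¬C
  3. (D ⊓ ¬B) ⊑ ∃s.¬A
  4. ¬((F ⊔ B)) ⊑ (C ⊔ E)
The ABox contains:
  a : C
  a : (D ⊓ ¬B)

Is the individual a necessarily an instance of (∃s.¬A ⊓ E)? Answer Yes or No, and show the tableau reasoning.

1. a : (∃s.¬A ⊓ E)?  L(a) = {C, (D ⊓ ¬B)} ∪ {(∀s.A ⊔ ¬E)}
   apply at a: (D ⊓ ¬B)⊑∃s.¬A
   open: L(a) ⊇ {C, D, F, ¬B, ¬E, …} (+ ∃-successors) — a ∉ (∃s.¬A ⊓ E) possible
2. Hence a : (∃s.¬A ⊓ E): not entailed.

No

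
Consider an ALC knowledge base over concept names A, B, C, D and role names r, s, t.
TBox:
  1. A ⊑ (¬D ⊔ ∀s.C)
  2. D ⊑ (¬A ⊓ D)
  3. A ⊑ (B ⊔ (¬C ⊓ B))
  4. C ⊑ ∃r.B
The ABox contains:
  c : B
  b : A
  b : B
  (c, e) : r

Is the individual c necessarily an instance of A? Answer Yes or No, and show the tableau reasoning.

1. c : A?  L(c) = {B} ∪ {¬A}
   open: L(c) ⊇ {B, ¬A, ¬C, ¬D} — c ∉ A possible
2. Hence c : A: not entailed.

No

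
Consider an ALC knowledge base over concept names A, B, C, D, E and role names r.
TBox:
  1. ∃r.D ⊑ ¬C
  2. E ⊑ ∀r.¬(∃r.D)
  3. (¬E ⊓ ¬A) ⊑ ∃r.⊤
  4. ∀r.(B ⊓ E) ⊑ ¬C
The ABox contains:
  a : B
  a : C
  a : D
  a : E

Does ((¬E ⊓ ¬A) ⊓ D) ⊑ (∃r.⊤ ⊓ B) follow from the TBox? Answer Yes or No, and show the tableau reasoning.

1. ((¬E ⊓ ¬A) ⊓ D) ⊑ (∃r.⊤ ⊓ B)  ⇔  (((¬E ⊓ ¬A) ⊓ D) ⊓ (∀r.⊥ ⊔ ¬B)) unsat w.r.t. T
   apply at x₀: (¬E ⊓ ¬A)⊑∃r.⊤
   open: L(x₀) ⊇ {D, ¬A, ¬B, ¬E, ∀r.¬D, …} (+ ∃-successors)
2. Hence ((¬E ⊓ ¬A) ⊓ D) ⊑ (∃r.⊤ ⊓ B): not entailed.

No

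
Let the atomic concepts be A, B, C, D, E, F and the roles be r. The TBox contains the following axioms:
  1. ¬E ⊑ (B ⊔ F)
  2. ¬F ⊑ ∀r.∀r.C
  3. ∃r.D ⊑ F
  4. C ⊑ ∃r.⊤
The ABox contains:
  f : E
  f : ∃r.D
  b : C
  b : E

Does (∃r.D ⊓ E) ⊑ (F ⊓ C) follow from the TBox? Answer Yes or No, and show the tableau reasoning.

No

1. (∃r.D ⊓ E) ⊑ (F ⊓ C)  ⇔  ((∃r.D ⊓ E) ⊓ (¬F ⊔ ¬C)) unsat w.r.t. T
   apply at x₀: ∃r.D⊑F
   open: L(x₀) ⊇ {E, F, ¬C, ∃r.D} (+ ∃-successors)
2. Hence (∃r.D ⊓ E) ⊑ (F ⊓ C): not entailed.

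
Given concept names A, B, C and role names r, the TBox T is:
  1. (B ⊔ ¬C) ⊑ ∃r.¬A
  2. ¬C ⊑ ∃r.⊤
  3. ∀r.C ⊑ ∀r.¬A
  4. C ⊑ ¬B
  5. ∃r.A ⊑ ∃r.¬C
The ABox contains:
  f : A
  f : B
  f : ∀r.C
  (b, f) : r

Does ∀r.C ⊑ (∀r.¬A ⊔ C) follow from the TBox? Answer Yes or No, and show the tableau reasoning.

1. ∀r.C ⊑ (∀r.¬A ⊔ C)  ⇔  (∀r.C ⊓ (∃r.A ⊓ ¬C)) unsat w.r.t. T
   all branches close; clash {C, ¬C} at an ∃-successor
2. Hence ∀r.C ⊑ (∀r.¬A ⊔ C): entailed.

Yes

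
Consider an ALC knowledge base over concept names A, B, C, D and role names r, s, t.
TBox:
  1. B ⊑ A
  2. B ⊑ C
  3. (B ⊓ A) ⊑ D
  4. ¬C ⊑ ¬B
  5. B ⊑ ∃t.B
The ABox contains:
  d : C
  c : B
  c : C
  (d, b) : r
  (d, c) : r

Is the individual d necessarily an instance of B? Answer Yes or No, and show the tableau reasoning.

No

1. d : B?  L(d) = {C} ∪ {¬B}
   open: L(d) ⊇ {C, ¬B} — d ∉ B possible
2. Hence d : B: not entailed.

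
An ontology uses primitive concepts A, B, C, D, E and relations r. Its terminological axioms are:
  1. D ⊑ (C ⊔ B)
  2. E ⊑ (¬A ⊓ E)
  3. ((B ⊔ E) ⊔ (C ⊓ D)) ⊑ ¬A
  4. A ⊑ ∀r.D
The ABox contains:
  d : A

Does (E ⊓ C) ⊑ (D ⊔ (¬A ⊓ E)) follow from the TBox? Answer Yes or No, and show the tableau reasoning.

Yes

1. (E ⊓ C) ⊑ (D ⊔ (¬A ⊓ E))  ⇔  ((E ⊓ C) ⊓ (¬D ⊓ (A ⊔ ¬E))) unsat w.r.t. T
   all branches close; clash {E, ¬E} at x₀
2. Hence (E ⊓ C) ⊑ (D ⊔ (¬A ⊓ E)): entailed.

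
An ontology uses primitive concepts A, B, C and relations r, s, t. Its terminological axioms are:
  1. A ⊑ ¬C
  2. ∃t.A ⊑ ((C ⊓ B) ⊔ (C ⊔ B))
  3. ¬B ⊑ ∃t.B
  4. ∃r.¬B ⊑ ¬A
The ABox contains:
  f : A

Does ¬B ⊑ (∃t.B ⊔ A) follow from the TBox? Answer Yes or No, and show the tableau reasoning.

Yes

1. ¬B ⊑ (∃t.B ⊔ A)  ⇔  (¬B ⊓ (∀t.¬B ⊓ ¬A)) unsat w.r.t. T
   all branches close; clash {B, ¬B} at x₀
2. Hence ¬B ⊑ (∃t.B ⊔ A): entailed.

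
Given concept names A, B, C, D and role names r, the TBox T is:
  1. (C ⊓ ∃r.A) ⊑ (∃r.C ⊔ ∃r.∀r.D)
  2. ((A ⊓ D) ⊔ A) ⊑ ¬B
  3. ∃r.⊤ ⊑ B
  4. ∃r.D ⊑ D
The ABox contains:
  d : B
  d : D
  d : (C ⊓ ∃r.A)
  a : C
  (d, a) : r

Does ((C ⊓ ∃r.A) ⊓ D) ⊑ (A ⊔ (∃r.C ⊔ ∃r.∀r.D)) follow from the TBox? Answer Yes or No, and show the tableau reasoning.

1. ((C ⊓ ∃r.A) ⊓ D) ⊑ (A ⊔ (∃r.C ⊔ ∃r.∀r.D))  ⇔  (((C ⊓ ∃r.A) ⊓ D) ⊓ (¬A ⊓ (∀r.¬C ⊓ ∀r.∃r.¬D))) unsat w.r.t. T
   all branches close; clash {B, ¬B} at x₀
2. Hence ((C ⊓ ∃r.A) ⊓ D) ⊑ (A ⊔ (∃r.C ⊔ ∃r.∀r.D)): entailed.

Yes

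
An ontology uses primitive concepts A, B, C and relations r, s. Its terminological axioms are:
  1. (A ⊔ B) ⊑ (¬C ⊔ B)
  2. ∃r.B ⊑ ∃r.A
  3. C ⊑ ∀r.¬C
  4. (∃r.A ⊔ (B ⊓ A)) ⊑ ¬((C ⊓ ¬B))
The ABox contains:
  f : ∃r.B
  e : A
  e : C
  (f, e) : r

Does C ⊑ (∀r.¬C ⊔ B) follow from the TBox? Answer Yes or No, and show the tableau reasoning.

Yes

1. C ⊑ (∀r.¬C ⊔ B)  ⇔  (C ⊓ (∃r.C ⊓ ¬B)) unsat w.r.t. T
   all branches close; clash {B, ¬B} at x₀
2. Hence C ⊑ (∀r.¬C ⊔ B): entailed.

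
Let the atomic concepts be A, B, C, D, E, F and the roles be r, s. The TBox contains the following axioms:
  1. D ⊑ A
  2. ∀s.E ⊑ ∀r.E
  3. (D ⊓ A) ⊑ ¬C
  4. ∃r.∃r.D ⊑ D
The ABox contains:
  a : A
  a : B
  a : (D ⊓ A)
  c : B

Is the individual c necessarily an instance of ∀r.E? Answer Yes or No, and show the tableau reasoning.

No

1. c : ∀r.E?  L(c) = {B} ∪ {∃r.¬E}
   open: L(c) ⊇ {B, ¬D, ∀r.∀r.¬D, ∃r.¬E, ∃s.¬E} (+ ∃-successors) — c ∉ ∀r.E possible
2. Hence c : ∀r.E: not entailed.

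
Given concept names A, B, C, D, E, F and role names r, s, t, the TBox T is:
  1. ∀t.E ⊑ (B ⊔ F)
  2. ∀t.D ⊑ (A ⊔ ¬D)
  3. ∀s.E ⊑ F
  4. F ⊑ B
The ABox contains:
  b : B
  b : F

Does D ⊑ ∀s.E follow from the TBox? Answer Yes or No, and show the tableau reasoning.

No

1. D ⊑ ∀s.E  ⇔  (D ⊓ ∃s.¬E) unsat w.r.t. T
   open: L(x₀) ⊇ {D, ¬F, ∃s.¬E, ∃t.¬D, ∃t.¬E} (+ ∃-successors)
2. Hence D ⊑ ∀s.E: not entailed.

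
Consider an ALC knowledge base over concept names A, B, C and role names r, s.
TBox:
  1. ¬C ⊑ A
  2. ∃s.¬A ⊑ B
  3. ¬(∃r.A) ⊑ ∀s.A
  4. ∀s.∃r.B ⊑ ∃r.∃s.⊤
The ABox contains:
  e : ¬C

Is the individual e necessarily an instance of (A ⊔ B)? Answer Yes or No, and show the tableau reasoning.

1. e : (A ⊔ B)?  L(e) = {¬C} ∪ {(¬A ⊓ ¬B)}
   clash {A, ¬A} at e — e ∈ (A ⊔ B)
2. Hence e : (A ⊔ B): entailed.

Yes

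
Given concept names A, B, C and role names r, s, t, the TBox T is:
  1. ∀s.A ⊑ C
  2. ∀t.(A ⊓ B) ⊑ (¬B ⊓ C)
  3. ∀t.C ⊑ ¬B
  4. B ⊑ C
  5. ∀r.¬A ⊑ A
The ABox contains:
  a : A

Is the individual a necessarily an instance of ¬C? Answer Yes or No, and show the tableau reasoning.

1. a : ¬C?  L(a) = {A} ∪ {C}
   open: L(a) ⊇ {A, C, ∃t.(¬A ⊔ ¬B), ∃t.¬C} (+ ∃-successors) — a ∉ ¬C possible
2. Hence a : ¬C: not entailed.

No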